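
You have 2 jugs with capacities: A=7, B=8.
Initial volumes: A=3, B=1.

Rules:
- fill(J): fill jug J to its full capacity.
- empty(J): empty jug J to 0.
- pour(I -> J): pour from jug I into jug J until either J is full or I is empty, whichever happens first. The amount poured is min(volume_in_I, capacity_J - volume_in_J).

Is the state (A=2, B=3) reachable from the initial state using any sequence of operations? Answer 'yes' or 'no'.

BFS explored all 31 reachable states.
Reachable set includes: (0,0), (0,1), (0,2), (0,3), (0,4), (0,5), (0,6), (0,7), (0,8), (1,0), (1,8), (2,0) ...
Target (A=2, B=3) not in reachable set → no.

Answer: no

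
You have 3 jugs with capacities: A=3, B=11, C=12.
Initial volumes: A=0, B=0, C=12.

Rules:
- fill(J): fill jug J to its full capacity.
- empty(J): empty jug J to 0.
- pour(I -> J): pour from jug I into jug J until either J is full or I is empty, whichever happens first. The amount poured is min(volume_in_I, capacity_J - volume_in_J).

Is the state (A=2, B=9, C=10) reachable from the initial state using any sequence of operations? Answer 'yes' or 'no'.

Answer: no

Derivation:
BFS explored all 404 reachable states.
Reachable set includes: (0,0,0), (0,0,1), (0,0,2), (0,0,3), (0,0,4), (0,0,5), (0,0,6), (0,0,7), (0,0,8), (0,0,9), (0,0,10), (0,0,11) ...
Target (A=2, B=9, C=10) not in reachable set → no.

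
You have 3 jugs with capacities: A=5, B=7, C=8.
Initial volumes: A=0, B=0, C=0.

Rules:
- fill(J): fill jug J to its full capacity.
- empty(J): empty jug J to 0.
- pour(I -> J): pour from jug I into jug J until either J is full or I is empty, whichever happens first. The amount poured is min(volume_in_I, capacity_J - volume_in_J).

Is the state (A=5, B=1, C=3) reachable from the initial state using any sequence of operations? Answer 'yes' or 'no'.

Answer: yes

Derivation:
BFS from (A=0, B=0, C=0):
  1. fill(C) -> (A=0 B=0 C=8)
  2. pour(C -> B) -> (A=0 B=7 C=1)
  3. empty(B) -> (A=0 B=0 C=1)
  4. pour(C -> B) -> (A=0 B=1 C=0)
  5. fill(C) -> (A=0 B=1 C=8)
  6. pour(C -> A) -> (A=5 B=1 C=3)
Target reached → yes.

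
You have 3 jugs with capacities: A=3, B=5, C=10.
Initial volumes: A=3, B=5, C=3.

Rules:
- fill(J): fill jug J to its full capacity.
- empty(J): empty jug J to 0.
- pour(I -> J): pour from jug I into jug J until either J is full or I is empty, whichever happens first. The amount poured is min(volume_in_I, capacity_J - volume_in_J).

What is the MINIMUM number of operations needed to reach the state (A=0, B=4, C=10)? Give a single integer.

Answer: 4

Derivation:
BFS from (A=3, B=5, C=3). One shortest path:
  1. pour(A -> C) -> (A=0 B=5 C=6)
  2. fill(A) -> (A=3 B=5 C=6)
  3. pour(A -> C) -> (A=0 B=5 C=9)
  4. pour(B -> C) -> (A=0 B=4 C=10)
Reached target in 4 moves.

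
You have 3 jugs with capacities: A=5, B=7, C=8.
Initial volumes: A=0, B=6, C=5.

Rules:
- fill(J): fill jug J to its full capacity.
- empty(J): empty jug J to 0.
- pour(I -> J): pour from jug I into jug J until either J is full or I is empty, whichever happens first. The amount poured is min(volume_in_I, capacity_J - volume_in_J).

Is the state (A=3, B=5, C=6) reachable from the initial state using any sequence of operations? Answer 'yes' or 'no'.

BFS explored all 264 reachable states.
Reachable set includes: (0,0,0), (0,0,1), (0,0,2), (0,0,3), (0,0,4), (0,0,5), (0,0,6), (0,0,7), (0,0,8), (0,1,0), (0,1,1), (0,1,2) ...
Target (A=3, B=5, C=6) not in reachable set → no.

Answer: no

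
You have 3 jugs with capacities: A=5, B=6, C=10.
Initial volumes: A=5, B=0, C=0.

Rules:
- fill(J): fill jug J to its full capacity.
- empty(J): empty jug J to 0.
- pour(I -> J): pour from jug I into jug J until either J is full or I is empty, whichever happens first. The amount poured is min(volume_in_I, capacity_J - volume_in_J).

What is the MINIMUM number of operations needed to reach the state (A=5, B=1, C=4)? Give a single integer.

Answer: 4

Derivation:
BFS from (A=5, B=0, C=0). One shortest path:
  1. empty(A) -> (A=0 B=0 C=0)
  2. fill(C) -> (A=0 B=0 C=10)
  3. pour(C -> B) -> (A=0 B=6 C=4)
  4. pour(B -> A) -> (A=5 B=1 C=4)
Reached target in 4 moves.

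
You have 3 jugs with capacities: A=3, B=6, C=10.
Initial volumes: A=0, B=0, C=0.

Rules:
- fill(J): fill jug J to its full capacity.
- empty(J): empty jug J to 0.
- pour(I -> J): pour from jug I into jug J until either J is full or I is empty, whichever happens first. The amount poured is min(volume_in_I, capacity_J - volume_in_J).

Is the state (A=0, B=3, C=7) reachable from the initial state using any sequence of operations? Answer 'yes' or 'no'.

Answer: yes

Derivation:
BFS from (A=0, B=0, C=0):
  1. fill(C) -> (A=0 B=0 C=10)
  2. pour(C -> A) -> (A=3 B=0 C=7)
  3. pour(A -> B) -> (A=0 B=3 C=7)
Target reached → yes.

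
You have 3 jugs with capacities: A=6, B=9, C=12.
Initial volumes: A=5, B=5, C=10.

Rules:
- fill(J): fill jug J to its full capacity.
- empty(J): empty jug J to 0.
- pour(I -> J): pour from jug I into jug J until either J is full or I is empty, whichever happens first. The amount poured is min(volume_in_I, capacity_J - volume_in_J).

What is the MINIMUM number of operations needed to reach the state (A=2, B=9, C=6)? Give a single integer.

BFS from (A=5, B=5, C=10). One shortest path:
  1. empty(A) -> (A=0 B=5 C=10)
  2. fill(C) -> (A=0 B=5 C=12)
  3. pour(C -> A) -> (A=6 B=5 C=6)
  4. pour(A -> B) -> (A=2 B=9 C=6)
Reached target in 4 moves.

Answer: 4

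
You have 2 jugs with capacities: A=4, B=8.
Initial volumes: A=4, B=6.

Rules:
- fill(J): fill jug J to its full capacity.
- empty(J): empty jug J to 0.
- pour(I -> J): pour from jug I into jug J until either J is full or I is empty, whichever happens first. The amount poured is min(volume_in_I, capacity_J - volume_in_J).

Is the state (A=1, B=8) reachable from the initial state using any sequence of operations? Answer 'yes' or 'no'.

BFS explored all 12 reachable states.
Reachable set includes: (0,0), (0,2), (0,4), (0,6), (0,8), (2,0), (2,8), (4,0), (4,2), (4,4), (4,6), (4,8)
Target (A=1, B=8) not in reachable set → no.

Answer: no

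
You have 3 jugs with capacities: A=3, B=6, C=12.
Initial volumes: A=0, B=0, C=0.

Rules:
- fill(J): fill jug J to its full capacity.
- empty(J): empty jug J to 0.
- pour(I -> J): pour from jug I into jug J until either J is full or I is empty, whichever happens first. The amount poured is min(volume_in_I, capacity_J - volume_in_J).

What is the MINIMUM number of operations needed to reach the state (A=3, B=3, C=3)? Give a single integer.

BFS from (A=0, B=0, C=0). One shortest path:
  1. fill(A) -> (A=3 B=0 C=0)
  2. fill(B) -> (A=3 B=6 C=0)
  3. pour(A -> C) -> (A=0 B=6 C=3)
  4. pour(B -> A) -> (A=3 B=3 C=3)
Reached target in 4 moves.

Answer: 4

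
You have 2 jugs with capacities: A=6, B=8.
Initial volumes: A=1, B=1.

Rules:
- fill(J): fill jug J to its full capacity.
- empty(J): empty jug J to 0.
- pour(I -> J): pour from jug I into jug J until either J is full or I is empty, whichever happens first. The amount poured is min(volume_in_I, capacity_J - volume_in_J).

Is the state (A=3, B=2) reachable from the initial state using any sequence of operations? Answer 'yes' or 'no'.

Answer: no

Derivation:
BFS explored all 29 reachable states.
Reachable set includes: (0,0), (0,1), (0,2), (0,3), (0,4), (0,5), (0,6), (0,7), (0,8), (1,0), (1,1), (1,8) ...
Target (A=3, B=2) not in reachable set → no.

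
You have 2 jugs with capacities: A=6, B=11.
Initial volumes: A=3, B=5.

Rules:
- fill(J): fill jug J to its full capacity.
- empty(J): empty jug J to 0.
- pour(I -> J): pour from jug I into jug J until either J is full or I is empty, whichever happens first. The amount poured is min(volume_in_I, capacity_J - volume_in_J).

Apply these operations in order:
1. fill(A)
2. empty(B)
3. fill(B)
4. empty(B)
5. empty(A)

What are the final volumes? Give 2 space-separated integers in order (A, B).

Step 1: fill(A) -> (A=6 B=5)
Step 2: empty(B) -> (A=6 B=0)
Step 3: fill(B) -> (A=6 B=11)
Step 4: empty(B) -> (A=6 B=0)
Step 5: empty(A) -> (A=0 B=0)

Answer: 0 0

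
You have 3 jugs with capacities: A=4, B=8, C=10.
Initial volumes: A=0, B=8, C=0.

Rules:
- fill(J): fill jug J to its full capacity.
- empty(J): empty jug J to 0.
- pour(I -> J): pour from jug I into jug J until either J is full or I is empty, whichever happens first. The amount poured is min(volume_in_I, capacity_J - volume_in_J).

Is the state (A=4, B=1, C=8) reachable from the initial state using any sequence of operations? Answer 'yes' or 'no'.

BFS explored all 78 reachable states.
Reachable set includes: (0,0,0), (0,0,2), (0,0,4), (0,0,6), (0,0,8), (0,0,10), (0,2,0), (0,2,2), (0,2,4), (0,2,6), (0,2,8), (0,2,10) ...
Target (A=4, B=1, C=8) not in reachable set → no.

Answer: no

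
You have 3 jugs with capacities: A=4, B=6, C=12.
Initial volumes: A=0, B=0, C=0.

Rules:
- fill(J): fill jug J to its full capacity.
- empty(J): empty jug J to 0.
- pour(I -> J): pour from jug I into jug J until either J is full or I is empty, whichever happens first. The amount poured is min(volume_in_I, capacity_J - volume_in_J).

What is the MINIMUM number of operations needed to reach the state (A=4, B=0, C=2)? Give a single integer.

Answer: 3

Derivation:
BFS from (A=0, B=0, C=0). One shortest path:
  1. fill(B) -> (A=0 B=6 C=0)
  2. pour(B -> A) -> (A=4 B=2 C=0)
  3. pour(B -> C) -> (A=4 B=0 C=2)
Reached target in 3 moves.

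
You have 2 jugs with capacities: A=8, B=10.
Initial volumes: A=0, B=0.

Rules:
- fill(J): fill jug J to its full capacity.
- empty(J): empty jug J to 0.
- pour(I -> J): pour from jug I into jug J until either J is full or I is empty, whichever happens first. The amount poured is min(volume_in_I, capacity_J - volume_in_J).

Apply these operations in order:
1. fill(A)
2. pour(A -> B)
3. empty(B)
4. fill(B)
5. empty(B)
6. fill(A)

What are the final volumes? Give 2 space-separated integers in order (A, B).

Answer: 8 0

Derivation:
Step 1: fill(A) -> (A=8 B=0)
Step 2: pour(A -> B) -> (A=0 B=8)
Step 3: empty(B) -> (A=0 B=0)
Step 4: fill(B) -> (A=0 B=10)
Step 5: empty(B) -> (A=0 B=0)
Step 6: fill(A) -> (A=8 B=0)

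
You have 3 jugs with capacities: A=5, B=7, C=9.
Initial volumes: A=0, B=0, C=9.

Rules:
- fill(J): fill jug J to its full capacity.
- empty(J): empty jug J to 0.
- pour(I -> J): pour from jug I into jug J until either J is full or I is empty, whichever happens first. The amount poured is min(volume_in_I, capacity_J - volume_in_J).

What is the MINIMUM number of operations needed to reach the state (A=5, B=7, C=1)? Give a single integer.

BFS from (A=0, B=0, C=9). One shortest path:
  1. pour(C -> A) -> (A=5 B=0 C=4)
  2. empty(A) -> (A=0 B=0 C=4)
  3. pour(C -> A) -> (A=4 B=0 C=0)
  4. fill(C) -> (A=4 B=0 C=9)
  5. pour(C -> A) -> (A=5 B=0 C=8)
  6. pour(C -> B) -> (A=5 B=7 C=1)
Reached target in 6 moves.

Answer: 6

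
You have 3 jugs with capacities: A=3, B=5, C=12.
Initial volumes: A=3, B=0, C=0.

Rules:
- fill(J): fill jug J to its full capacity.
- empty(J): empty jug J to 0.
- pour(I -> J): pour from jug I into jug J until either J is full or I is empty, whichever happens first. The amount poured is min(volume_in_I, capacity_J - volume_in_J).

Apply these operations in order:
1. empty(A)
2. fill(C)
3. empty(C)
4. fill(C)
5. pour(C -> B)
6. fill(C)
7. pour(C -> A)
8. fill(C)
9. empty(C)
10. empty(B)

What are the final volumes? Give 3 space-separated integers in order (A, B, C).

Answer: 3 0 0

Derivation:
Step 1: empty(A) -> (A=0 B=0 C=0)
Step 2: fill(C) -> (A=0 B=0 C=12)
Step 3: empty(C) -> (A=0 B=0 C=0)
Step 4: fill(C) -> (A=0 B=0 C=12)
Step 5: pour(C -> B) -> (A=0 B=5 C=7)
Step 6: fill(C) -> (A=0 B=5 C=12)
Step 7: pour(C -> A) -> (A=3 B=5 C=9)
Step 8: fill(C) -> (A=3 B=5 C=12)
Step 9: empty(C) -> (A=3 B=5 C=0)
Step 10: empty(B) -> (A=3 B=0 C=0)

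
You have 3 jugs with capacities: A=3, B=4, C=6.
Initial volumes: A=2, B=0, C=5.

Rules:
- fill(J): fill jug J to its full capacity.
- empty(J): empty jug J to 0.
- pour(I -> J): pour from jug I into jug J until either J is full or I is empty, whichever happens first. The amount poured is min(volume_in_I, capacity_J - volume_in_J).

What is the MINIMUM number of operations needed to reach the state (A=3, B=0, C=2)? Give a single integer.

Answer: 2

Derivation:
BFS from (A=2, B=0, C=5). One shortest path:
  1. empty(A) -> (A=0 B=0 C=5)
  2. pour(C -> A) -> (A=3 B=0 C=2)
Reached target in 2 moves.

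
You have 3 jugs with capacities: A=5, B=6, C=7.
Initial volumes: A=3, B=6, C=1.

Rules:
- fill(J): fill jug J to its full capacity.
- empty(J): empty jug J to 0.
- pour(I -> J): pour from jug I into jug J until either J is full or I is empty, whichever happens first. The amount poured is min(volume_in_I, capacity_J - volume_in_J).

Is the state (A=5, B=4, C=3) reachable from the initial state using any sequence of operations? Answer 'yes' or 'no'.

Answer: yes

Derivation:
BFS from (A=3, B=6, C=1):
  1. pour(B -> A) -> (A=5 B=4 C=1)
  2. empty(A) -> (A=0 B=4 C=1)
  3. pour(C -> A) -> (A=1 B=4 C=0)
  4. fill(C) -> (A=1 B=4 C=7)
  5. pour(C -> A) -> (A=5 B=4 C=3)
Target reached → yes.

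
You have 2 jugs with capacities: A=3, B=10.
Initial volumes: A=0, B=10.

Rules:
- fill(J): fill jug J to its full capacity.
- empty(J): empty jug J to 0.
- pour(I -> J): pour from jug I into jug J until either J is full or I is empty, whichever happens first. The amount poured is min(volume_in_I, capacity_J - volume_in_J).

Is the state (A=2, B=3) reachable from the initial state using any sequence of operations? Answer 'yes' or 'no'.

BFS explored all 26 reachable states.
Reachable set includes: (0,0), (0,1), (0,2), (0,3), (0,4), (0,5), (0,6), (0,7), (0,8), (0,9), (0,10), (1,0) ...
Target (A=2, B=3) not in reachable set → no.

Answer: no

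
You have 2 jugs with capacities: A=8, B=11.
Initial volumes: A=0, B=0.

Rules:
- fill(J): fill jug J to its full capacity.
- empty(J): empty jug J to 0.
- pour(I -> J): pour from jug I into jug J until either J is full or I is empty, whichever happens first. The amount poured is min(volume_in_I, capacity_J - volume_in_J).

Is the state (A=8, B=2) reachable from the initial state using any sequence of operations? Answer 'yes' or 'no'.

Answer: yes

Derivation:
BFS from (A=0, B=0):
  1. fill(A) -> (A=8 B=0)
  2. pour(A -> B) -> (A=0 B=8)
  3. fill(A) -> (A=8 B=8)
  4. pour(A -> B) -> (A=5 B=11)
  5. empty(B) -> (A=5 B=0)
  6. pour(A -> B) -> (A=0 B=5)
  7. fill(A) -> (A=8 B=5)
  8. pour(A -> B) -> (A=2 B=11)
  9. empty(B) -> (A=2 B=0)
  10. pour(A -> B) -> (A=0 B=2)
  11. fill(A) -> (A=8 B=2)
Target reached → yes.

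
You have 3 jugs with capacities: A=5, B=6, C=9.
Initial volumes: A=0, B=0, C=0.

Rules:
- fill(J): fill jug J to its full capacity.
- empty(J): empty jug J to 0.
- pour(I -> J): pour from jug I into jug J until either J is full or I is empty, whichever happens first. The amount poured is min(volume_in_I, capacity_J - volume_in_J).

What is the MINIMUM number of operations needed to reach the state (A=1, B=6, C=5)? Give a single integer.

Answer: 5

Derivation:
BFS from (A=0, B=0, C=0). One shortest path:
  1. fill(B) -> (A=0 B=6 C=0)
  2. pour(B -> A) -> (A=5 B=1 C=0)
  3. pour(A -> C) -> (A=0 B=1 C=5)
  4. pour(B -> A) -> (A=1 B=0 C=5)
  5. fill(B) -> (A=1 B=6 C=5)
Reached target in 5 moves.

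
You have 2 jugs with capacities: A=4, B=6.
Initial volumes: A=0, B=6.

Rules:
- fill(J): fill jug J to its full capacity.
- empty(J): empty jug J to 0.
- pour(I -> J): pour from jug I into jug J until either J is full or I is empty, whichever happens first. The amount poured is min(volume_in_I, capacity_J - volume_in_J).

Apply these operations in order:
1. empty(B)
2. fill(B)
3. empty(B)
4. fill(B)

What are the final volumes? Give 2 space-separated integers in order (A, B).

Answer: 0 6

Derivation:
Step 1: empty(B) -> (A=0 B=0)
Step 2: fill(B) -> (A=0 B=6)
Step 3: empty(B) -> (A=0 B=0)
Step 4: fill(B) -> (A=0 B=6)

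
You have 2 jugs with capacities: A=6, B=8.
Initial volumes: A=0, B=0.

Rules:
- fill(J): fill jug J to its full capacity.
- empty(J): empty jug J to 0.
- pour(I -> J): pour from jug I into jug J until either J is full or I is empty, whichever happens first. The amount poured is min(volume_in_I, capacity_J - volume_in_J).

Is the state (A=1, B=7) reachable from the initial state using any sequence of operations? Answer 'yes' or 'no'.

BFS explored all 14 reachable states.
Reachable set includes: (0,0), (0,2), (0,4), (0,6), (0,8), (2,0), (2,8), (4,0), (4,8), (6,0), (6,2), (6,4) ...
Target (A=1, B=7) not in reachable set → no.

Answer: no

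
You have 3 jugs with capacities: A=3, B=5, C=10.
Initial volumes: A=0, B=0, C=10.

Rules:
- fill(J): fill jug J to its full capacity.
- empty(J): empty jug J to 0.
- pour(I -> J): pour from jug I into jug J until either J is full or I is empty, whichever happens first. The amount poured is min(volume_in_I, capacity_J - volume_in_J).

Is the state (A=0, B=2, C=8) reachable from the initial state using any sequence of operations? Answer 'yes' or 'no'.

Answer: yes

Derivation:
BFS from (A=0, B=0, C=10):
  1. pour(C -> B) -> (A=0 B=5 C=5)
  2. pour(B -> A) -> (A=3 B=2 C=5)
  3. pour(A -> C) -> (A=0 B=2 C=8)
Target reached → yes.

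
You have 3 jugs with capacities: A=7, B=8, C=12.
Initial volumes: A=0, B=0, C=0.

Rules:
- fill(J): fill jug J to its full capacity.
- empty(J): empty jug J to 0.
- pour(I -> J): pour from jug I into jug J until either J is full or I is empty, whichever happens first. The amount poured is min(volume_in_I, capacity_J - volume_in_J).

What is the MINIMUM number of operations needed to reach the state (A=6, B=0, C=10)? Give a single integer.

BFS from (A=0, B=0, C=0). One shortest path:
  1. fill(C) -> (A=0 B=0 C=12)
  2. pour(C -> A) -> (A=7 B=0 C=5)
  3. pour(A -> B) -> (A=0 B=7 C=5)
  4. pour(C -> A) -> (A=5 B=7 C=0)
  5. fill(C) -> (A=5 B=7 C=12)
  6. pour(C -> A) -> (A=7 B=7 C=10)
  7. pour(A -> B) -> (A=6 B=8 C=10)
  8. empty(B) -> (A=6 B=0 C=10)
Reached target in 8 moves.

Answer: 8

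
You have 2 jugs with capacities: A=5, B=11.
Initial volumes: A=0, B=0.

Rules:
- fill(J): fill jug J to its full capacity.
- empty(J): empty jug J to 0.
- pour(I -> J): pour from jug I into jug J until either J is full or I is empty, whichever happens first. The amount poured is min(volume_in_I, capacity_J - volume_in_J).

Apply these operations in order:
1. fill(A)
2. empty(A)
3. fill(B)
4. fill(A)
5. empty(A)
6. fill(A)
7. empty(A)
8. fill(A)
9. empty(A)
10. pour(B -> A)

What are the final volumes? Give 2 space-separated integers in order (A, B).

Answer: 5 6

Derivation:
Step 1: fill(A) -> (A=5 B=0)
Step 2: empty(A) -> (A=0 B=0)
Step 3: fill(B) -> (A=0 B=11)
Step 4: fill(A) -> (A=5 B=11)
Step 5: empty(A) -> (A=0 B=11)
Step 6: fill(A) -> (A=5 B=11)
Step 7: empty(A) -> (A=0 B=11)
Step 8: fill(A) -> (A=5 B=11)
Step 9: empty(A) -> (A=0 B=11)
Step 10: pour(B -> A) -> (A=5 B=6)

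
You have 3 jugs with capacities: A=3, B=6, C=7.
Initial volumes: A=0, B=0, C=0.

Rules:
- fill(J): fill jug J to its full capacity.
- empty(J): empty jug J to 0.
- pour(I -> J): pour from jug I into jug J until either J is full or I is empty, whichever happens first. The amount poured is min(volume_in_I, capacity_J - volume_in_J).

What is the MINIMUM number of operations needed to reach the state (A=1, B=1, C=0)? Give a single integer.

Answer: 8

Derivation:
BFS from (A=0, B=0, C=0). One shortest path:
  1. fill(C) -> (A=0 B=0 C=7)
  2. pour(C -> B) -> (A=0 B=6 C=1)
  3. empty(B) -> (A=0 B=0 C=1)
  4. pour(C -> A) -> (A=1 B=0 C=0)
  5. fill(C) -> (A=1 B=0 C=7)
  6. pour(C -> B) -> (A=1 B=6 C=1)
  7. empty(B) -> (A=1 B=0 C=1)
  8. pour(C -> B) -> (A=1 B=1 C=0)
Reached target in 8 moves.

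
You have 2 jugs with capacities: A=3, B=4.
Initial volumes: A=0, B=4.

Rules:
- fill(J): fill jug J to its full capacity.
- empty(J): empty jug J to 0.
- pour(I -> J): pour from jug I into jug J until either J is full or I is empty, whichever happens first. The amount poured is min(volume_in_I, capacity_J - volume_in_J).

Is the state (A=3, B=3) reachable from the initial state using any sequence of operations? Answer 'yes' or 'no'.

BFS from (A=0, B=4):
  1. fill(A) -> (A=3 B=4)
  2. empty(B) -> (A=3 B=0)
  3. pour(A -> B) -> (A=0 B=3)
  4. fill(A) -> (A=3 B=3)
Target reached → yes.

Answer: yes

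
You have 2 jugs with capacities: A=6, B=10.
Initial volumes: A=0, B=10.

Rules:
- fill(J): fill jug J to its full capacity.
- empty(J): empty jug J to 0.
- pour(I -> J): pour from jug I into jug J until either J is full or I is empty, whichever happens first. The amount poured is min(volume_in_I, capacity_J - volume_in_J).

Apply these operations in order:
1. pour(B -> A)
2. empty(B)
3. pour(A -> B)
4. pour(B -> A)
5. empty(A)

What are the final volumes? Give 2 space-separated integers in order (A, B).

Answer: 0 0

Derivation:
Step 1: pour(B -> A) -> (A=6 B=4)
Step 2: empty(B) -> (A=6 B=0)
Step 3: pour(A -> B) -> (A=0 B=6)
Step 4: pour(B -> A) -> (A=6 B=0)
Step 5: empty(A) -> (A=0 B=0)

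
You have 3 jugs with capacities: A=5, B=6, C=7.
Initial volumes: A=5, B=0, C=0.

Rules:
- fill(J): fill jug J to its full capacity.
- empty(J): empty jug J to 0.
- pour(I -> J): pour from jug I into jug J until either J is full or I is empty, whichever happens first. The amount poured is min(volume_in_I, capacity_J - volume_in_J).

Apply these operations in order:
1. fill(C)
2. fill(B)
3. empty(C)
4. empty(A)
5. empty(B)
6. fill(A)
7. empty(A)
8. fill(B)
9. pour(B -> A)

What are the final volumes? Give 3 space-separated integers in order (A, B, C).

Answer: 5 1 0

Derivation:
Step 1: fill(C) -> (A=5 B=0 C=7)
Step 2: fill(B) -> (A=5 B=6 C=7)
Step 3: empty(C) -> (A=5 B=6 C=0)
Step 4: empty(A) -> (A=0 B=6 C=0)
Step 5: empty(B) -> (A=0 B=0 C=0)
Step 6: fill(A) -> (A=5 B=0 C=0)
Step 7: empty(A) -> (A=0 B=0 C=0)
Step 8: fill(B) -> (A=0 B=6 C=0)
Step 9: pour(B -> A) -> (A=5 B=1 C=0)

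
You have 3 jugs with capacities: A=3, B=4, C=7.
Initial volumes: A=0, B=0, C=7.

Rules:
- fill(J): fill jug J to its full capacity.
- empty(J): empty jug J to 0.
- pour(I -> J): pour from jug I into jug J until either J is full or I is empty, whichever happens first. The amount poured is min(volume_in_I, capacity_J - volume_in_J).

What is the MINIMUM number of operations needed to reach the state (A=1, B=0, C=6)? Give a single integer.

Answer: 4

Derivation:
BFS from (A=0, B=0, C=7). One shortest path:
  1. pour(C -> B) -> (A=0 B=4 C=3)
  2. pour(B -> A) -> (A=3 B=1 C=3)
  3. pour(A -> C) -> (A=0 B=1 C=6)
  4. pour(B -> A) -> (A=1 B=0 C=6)
Reached target in 4 moves.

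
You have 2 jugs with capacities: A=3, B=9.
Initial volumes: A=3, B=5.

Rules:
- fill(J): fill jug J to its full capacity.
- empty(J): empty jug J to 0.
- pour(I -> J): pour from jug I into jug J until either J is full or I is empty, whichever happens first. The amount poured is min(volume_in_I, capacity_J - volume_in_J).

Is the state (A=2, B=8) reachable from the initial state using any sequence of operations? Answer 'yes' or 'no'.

BFS explored all 16 reachable states.
Reachable set includes: (0,0), (0,2), (0,3), (0,5), (0,6), (0,8), (0,9), (2,0), (2,9), (3,0), (3,2), (3,3) ...
Target (A=2, B=8) not in reachable set → no.

Answer: no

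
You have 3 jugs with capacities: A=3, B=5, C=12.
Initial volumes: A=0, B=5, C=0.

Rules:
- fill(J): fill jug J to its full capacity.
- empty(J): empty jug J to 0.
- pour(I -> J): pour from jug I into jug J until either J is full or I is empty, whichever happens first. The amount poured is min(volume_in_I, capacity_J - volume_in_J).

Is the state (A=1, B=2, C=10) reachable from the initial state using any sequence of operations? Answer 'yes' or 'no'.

Answer: no

Derivation:
BFS explored all 224 reachable states.
Reachable set includes: (0,0,0), (0,0,1), (0,0,2), (0,0,3), (0,0,4), (0,0,5), (0,0,6), (0,0,7), (0,0,8), (0,0,9), (0,0,10), (0,0,11) ...
Target (A=1, B=2, C=10) not in reachable set → no.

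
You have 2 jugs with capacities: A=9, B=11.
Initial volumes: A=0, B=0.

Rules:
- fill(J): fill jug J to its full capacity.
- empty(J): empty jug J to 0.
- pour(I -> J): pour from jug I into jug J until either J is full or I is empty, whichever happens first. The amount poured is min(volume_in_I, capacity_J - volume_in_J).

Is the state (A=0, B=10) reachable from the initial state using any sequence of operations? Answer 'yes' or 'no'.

BFS from (A=0, B=0):
  1. fill(B) -> (A=0 B=11)
  2. pour(B -> A) -> (A=9 B=2)
  3. empty(A) -> (A=0 B=2)
  4. pour(B -> A) -> (A=2 B=0)
  5. fill(B) -> (A=2 B=11)
  6. pour(B -> A) -> (A=9 B=4)
  7. empty(A) -> (A=0 B=4)
  8. pour(B -> A) -> (A=4 B=0)
  9. fill(B) -> (A=4 B=11)
  10. pour(B -> A) -> (A=9 B=6)
  11. empty(A) -> (A=0 B=6)
  12. pour(B -> A) -> (A=6 B=0)
  13. fill(B) -> (A=6 B=11)
  14. pour(B -> A) -> (A=9 B=8)
  15. empty(A) -> (A=0 B=8)
  16. pour(B -> A) -> (A=8 B=0)
  17. fill(B) -> (A=8 B=11)
  18. pour(B -> A) -> (A=9 B=10)
  19. empty(A) -> (A=0 B=10)
Target reached → yes.

Answer: yes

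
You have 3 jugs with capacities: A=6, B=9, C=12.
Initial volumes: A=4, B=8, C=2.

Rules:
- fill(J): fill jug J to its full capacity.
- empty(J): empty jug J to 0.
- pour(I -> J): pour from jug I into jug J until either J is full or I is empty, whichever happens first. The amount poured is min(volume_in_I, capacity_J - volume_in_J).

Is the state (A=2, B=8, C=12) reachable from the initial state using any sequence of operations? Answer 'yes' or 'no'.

Answer: yes

Derivation:
BFS from (A=4, B=8, C=2):
  1. empty(A) -> (A=0 B=8 C=2)
  2. pour(C -> A) -> (A=2 B=8 C=0)
  3. fill(C) -> (A=2 B=8 C=12)
Target reached → yes.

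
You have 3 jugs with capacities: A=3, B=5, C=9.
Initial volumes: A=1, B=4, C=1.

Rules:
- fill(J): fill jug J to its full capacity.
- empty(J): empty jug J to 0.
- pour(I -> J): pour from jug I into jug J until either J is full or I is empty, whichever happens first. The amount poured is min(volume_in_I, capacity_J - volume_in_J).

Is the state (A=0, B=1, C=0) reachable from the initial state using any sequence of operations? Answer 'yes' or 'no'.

BFS from (A=1, B=4, C=1):
  1. empty(A) -> (A=0 B=4 C=1)
  2. empty(B) -> (A=0 B=0 C=1)
  3. pour(C -> B) -> (A=0 B=1 C=0)
Target reached → yes.

Answer: yes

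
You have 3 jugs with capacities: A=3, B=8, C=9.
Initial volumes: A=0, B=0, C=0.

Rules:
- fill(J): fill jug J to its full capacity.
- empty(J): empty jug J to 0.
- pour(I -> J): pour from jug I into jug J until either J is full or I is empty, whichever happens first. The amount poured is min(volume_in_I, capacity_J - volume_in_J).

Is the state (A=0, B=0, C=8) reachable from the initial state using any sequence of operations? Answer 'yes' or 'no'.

Answer: yes

Derivation:
BFS from (A=0, B=0, C=0):
  1. fill(B) -> (A=0 B=8 C=0)
  2. pour(B -> C) -> (A=0 B=0 C=8)
Target reached → yes.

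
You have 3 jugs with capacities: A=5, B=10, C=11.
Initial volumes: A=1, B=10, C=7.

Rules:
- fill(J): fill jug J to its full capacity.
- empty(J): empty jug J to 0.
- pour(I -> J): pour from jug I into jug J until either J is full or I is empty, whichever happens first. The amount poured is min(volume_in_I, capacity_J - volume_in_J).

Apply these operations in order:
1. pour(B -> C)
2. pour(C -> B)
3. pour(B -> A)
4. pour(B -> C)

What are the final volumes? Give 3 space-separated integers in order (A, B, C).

Answer: 5 2 11

Derivation:
Step 1: pour(B -> C) -> (A=1 B=6 C=11)
Step 2: pour(C -> B) -> (A=1 B=10 C=7)
Step 3: pour(B -> A) -> (A=5 B=6 C=7)
Step 4: pour(B -> C) -> (A=5 B=2 C=11)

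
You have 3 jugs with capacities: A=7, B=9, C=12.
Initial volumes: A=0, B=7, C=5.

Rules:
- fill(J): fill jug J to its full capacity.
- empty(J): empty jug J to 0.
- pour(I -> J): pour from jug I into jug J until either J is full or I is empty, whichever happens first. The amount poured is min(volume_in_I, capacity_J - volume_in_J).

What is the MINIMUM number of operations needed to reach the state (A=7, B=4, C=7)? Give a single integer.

Answer: 7

Derivation:
BFS from (A=0, B=7, C=5). One shortest path:
  1. fill(B) -> (A=0 B=9 C=5)
  2. empty(C) -> (A=0 B=9 C=0)
  3. pour(B -> A) -> (A=7 B=2 C=0)
  4. pour(A -> C) -> (A=0 B=2 C=7)
  5. pour(B -> A) -> (A=2 B=0 C=7)
  6. fill(B) -> (A=2 B=9 C=7)
  7. pour(B -> A) -> (A=7 B=4 C=7)
Reached target in 7 moves.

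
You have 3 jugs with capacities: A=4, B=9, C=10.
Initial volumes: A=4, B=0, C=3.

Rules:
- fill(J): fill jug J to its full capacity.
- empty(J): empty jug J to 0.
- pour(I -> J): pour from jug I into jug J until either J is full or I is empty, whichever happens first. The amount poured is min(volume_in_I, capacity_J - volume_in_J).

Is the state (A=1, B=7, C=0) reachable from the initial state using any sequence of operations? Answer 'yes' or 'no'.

BFS from (A=4, B=0, C=3):
  1. empty(A) -> (A=0 B=0 C=3)
  2. fill(B) -> (A=0 B=9 C=3)
  3. pour(B -> A) -> (A=4 B=5 C=3)
  4. empty(A) -> (A=0 B=5 C=3)
  5. pour(B -> A) -> (A=4 B=1 C=3)
  6. pour(A -> C) -> (A=0 B=1 C=7)
  7. pour(B -> A) -> (A=1 B=0 C=7)
  8. pour(C -> B) -> (A=1 B=7 C=0)
Target reached → yes.

Answer: yes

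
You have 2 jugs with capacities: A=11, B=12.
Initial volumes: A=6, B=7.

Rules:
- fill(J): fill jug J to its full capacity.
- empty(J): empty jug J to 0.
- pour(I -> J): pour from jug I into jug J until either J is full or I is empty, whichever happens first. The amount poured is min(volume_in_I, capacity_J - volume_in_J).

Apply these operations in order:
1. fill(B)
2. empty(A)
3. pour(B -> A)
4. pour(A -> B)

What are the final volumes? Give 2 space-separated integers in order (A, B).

Answer: 0 12

Derivation:
Step 1: fill(B) -> (A=6 B=12)
Step 2: empty(A) -> (A=0 B=12)
Step 3: pour(B -> A) -> (A=11 B=1)
Step 4: pour(A -> B) -> (A=0 B=12)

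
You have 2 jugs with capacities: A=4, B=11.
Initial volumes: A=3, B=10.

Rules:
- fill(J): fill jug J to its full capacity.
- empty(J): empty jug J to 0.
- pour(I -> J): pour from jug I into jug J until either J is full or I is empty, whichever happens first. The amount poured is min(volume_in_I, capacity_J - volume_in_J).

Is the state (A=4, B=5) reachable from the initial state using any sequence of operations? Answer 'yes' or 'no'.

BFS from (A=3, B=10):
  1. pour(B -> A) -> (A=4 B=9)
  2. empty(A) -> (A=0 B=9)
  3. pour(B -> A) -> (A=4 B=5)
Target reached → yes.

Answer: yes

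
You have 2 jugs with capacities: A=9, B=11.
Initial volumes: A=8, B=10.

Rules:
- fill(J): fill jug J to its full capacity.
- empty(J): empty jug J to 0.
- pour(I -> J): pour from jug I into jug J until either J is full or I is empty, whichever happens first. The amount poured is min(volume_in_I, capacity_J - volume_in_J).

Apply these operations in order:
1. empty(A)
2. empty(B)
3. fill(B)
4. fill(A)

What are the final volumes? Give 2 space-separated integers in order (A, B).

Step 1: empty(A) -> (A=0 B=10)
Step 2: empty(B) -> (A=0 B=0)
Step 3: fill(B) -> (A=0 B=11)
Step 4: fill(A) -> (A=9 B=11)

Answer: 9 11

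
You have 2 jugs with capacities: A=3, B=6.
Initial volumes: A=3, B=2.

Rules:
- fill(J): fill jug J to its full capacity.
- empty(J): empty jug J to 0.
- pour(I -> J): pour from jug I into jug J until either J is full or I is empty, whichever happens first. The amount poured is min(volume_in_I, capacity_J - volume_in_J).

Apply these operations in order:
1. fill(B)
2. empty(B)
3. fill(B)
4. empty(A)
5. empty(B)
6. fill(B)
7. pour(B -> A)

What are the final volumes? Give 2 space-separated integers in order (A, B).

Answer: 3 3

Derivation:
Step 1: fill(B) -> (A=3 B=6)
Step 2: empty(B) -> (A=3 B=0)
Step 3: fill(B) -> (A=3 B=6)
Step 4: empty(A) -> (A=0 B=6)
Step 5: empty(B) -> (A=0 B=0)
Step 6: fill(B) -> (A=0 B=6)
Step 7: pour(B -> A) -> (A=3 B=3)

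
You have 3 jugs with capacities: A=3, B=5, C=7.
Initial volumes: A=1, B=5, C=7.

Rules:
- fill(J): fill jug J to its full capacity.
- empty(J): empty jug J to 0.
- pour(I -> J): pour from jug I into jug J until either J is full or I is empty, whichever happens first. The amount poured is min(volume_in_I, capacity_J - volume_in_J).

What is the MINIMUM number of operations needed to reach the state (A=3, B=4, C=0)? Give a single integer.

Answer: 4

Derivation:
BFS from (A=1, B=5, C=7). One shortest path:
  1. empty(A) -> (A=0 B=5 C=7)
  2. empty(B) -> (A=0 B=0 C=7)
  3. pour(C -> A) -> (A=3 B=0 C=4)
  4. pour(C -> B) -> (A=3 B=4 C=0)
Reached target in 4 moves.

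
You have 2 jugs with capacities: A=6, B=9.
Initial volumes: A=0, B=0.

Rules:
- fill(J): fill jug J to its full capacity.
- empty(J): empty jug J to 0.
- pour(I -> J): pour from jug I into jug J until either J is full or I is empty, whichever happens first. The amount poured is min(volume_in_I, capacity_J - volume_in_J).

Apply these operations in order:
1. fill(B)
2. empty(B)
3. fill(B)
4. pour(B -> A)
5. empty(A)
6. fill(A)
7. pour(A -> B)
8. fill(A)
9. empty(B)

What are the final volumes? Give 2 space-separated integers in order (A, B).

Answer: 6 0

Derivation:
Step 1: fill(B) -> (A=0 B=9)
Step 2: empty(B) -> (A=0 B=0)
Step 3: fill(B) -> (A=0 B=9)
Step 4: pour(B -> A) -> (A=6 B=3)
Step 5: empty(A) -> (A=0 B=3)
Step 6: fill(A) -> (A=6 B=3)
Step 7: pour(A -> B) -> (A=0 B=9)
Step 8: fill(A) -> (A=6 B=9)
Step 9: empty(B) -> (A=6 B=0)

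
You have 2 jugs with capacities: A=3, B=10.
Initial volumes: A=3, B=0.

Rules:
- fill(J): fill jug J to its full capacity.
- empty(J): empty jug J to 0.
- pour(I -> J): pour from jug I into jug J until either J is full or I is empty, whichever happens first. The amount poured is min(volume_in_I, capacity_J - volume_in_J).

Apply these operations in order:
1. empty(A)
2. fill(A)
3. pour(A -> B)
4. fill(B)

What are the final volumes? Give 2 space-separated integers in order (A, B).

Answer: 0 10

Derivation:
Step 1: empty(A) -> (A=0 B=0)
Step 2: fill(A) -> (A=3 B=0)
Step 3: pour(A -> B) -> (A=0 B=3)
Step 4: fill(B) -> (A=0 B=10)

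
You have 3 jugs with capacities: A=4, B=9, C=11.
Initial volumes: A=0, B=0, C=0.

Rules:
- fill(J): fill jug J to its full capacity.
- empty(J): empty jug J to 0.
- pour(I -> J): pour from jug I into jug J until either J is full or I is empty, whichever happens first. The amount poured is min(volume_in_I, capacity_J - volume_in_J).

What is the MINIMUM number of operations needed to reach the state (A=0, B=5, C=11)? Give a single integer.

BFS from (A=0, B=0, C=0). One shortest path:
  1. fill(B) -> (A=0 B=9 C=0)
  2. fill(C) -> (A=0 B=9 C=11)
  3. pour(B -> A) -> (A=4 B=5 C=11)
  4. empty(A) -> (A=0 B=5 C=11)
Reached target in 4 moves.

Answer: 4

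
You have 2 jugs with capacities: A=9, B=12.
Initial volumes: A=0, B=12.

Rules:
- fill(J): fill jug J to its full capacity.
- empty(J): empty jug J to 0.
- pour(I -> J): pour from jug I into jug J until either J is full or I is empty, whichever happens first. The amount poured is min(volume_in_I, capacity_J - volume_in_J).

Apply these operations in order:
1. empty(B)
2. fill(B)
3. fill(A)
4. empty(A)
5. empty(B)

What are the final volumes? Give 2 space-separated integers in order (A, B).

Answer: 0 0

Derivation:
Step 1: empty(B) -> (A=0 B=0)
Step 2: fill(B) -> (A=0 B=12)
Step 3: fill(A) -> (A=9 B=12)
Step 4: empty(A) -> (A=0 B=12)
Step 5: empty(B) -> (A=0 B=0)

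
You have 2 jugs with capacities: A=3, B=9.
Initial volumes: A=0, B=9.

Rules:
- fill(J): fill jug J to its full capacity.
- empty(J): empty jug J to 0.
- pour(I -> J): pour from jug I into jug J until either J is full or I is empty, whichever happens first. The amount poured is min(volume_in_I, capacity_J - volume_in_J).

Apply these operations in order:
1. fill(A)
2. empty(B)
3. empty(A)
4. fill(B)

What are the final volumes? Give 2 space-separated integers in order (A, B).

Step 1: fill(A) -> (A=3 B=9)
Step 2: empty(B) -> (A=3 B=0)
Step 3: empty(A) -> (A=0 B=0)
Step 4: fill(B) -> (A=0 B=9)

Answer: 0 9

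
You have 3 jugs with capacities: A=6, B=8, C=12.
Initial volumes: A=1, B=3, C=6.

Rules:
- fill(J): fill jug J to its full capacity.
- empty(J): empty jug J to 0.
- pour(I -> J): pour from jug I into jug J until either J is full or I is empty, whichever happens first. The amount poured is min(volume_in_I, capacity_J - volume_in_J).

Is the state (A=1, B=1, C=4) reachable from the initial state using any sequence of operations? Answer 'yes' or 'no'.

Answer: no

Derivation:
BFS explored all 435 reachable states.
Reachable set includes: (0,0,0), (0,0,1), (0,0,2), (0,0,3), (0,0,4), (0,0,5), (0,0,6), (0,0,7), (0,0,8), (0,0,9), (0,0,10), (0,0,11) ...
Target (A=1, B=1, C=4) not in reachable set → no.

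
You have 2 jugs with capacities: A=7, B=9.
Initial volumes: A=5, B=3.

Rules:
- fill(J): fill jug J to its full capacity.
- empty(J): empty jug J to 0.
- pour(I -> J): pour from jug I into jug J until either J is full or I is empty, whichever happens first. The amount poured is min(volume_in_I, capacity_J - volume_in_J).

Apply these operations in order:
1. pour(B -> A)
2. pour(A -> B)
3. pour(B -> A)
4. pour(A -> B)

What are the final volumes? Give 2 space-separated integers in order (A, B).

Answer: 0 8

Derivation:
Step 1: pour(B -> A) -> (A=7 B=1)
Step 2: pour(A -> B) -> (A=0 B=8)
Step 3: pour(B -> A) -> (A=7 B=1)
Step 4: pour(A -> B) -> (A=0 B=8)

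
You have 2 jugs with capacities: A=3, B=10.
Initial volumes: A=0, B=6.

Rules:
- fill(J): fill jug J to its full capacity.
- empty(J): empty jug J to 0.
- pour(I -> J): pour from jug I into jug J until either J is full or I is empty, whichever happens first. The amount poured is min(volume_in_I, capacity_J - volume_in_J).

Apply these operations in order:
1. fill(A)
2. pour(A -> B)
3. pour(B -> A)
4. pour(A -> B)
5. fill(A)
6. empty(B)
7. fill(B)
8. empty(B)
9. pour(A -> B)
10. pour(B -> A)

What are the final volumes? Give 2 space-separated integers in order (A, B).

Answer: 3 0

Derivation:
Step 1: fill(A) -> (A=3 B=6)
Step 2: pour(A -> B) -> (A=0 B=9)
Step 3: pour(B -> A) -> (A=3 B=6)
Step 4: pour(A -> B) -> (A=0 B=9)
Step 5: fill(A) -> (A=3 B=9)
Step 6: empty(B) -> (A=3 B=0)
Step 7: fill(B) -> (A=3 B=10)
Step 8: empty(B) -> (A=3 B=0)
Step 9: pour(A -> B) -> (A=0 B=3)
Step 10: pour(B -> A) -> (A=3 B=0)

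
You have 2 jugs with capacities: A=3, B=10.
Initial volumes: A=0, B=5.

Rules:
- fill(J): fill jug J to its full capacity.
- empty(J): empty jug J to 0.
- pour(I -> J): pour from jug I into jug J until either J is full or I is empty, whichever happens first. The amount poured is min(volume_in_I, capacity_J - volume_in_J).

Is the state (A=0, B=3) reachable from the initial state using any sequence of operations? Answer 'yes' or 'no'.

Answer: yes

Derivation:
BFS from (A=0, B=5):
  1. fill(A) -> (A=3 B=5)
  2. empty(B) -> (A=3 B=0)
  3. pour(A -> B) -> (A=0 B=3)
Target reached → yes.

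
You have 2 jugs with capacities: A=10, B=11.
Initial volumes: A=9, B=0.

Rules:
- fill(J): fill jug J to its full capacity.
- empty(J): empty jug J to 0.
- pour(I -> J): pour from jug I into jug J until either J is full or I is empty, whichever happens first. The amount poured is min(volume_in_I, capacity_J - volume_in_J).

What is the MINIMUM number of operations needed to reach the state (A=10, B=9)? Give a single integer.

BFS from (A=9, B=0). One shortest path:
  1. pour(A -> B) -> (A=0 B=9)
  2. fill(A) -> (A=10 B=9)
Reached target in 2 moves.

Answer: 2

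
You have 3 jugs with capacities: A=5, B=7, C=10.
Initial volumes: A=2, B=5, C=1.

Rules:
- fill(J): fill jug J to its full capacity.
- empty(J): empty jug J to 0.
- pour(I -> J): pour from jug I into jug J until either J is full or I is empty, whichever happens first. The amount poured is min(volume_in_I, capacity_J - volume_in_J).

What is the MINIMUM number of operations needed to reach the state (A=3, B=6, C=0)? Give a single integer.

Answer: 6

Derivation:
BFS from (A=2, B=5, C=1). One shortest path:
  1. fill(A) -> (A=5 B=5 C=1)
  2. pour(A -> C) -> (A=0 B=5 C=6)
  3. fill(A) -> (A=5 B=5 C=6)
  4. pour(A -> B) -> (A=3 B=7 C=6)
  5. empty(B) -> (A=3 B=0 C=6)
  6. pour(C -> B) -> (A=3 B=6 C=0)
Reached target in 6 moves.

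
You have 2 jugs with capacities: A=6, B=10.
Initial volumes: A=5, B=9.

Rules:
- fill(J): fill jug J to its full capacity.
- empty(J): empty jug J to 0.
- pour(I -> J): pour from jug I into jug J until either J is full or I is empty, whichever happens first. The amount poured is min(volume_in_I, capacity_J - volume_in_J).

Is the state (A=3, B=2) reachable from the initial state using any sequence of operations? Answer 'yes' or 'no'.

BFS explored all 33 reachable states.
Reachable set includes: (0,0), (0,1), (0,2), (0,3), (0,4), (0,5), (0,6), (0,7), (0,8), (0,9), (0,10), (1,0) ...
Target (A=3, B=2) not in reachable set → no.

Answer: no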